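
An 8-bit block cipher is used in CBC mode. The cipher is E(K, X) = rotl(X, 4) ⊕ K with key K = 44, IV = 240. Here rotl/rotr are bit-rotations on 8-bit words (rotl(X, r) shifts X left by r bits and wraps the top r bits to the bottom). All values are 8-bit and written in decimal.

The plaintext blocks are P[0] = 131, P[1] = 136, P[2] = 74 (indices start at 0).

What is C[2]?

C[2] = 217

CBC encryption: C_i = E(K, P_i ⊕ C_{i−1}), with C_{−1} = IV.
C[0]: P[0] ⊕ 240 = 115; E(K, 115) = 27.
C[1]: P[1] ⊕ 27 = 147; E(K, 147) = 21.
C[2]: P[2] ⊕ 21 = 95; E(K, 95) = 217.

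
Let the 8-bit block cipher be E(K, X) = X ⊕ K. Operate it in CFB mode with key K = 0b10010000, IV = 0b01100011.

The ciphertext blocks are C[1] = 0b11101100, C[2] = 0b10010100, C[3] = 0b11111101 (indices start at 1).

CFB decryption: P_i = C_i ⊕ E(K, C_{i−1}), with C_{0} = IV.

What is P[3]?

P[3]: E(K, 0b10010100) = 0b00000100; 0b11111101 ⊕ 0b00000100 = 0b11111001.

P[3] = 0b11111001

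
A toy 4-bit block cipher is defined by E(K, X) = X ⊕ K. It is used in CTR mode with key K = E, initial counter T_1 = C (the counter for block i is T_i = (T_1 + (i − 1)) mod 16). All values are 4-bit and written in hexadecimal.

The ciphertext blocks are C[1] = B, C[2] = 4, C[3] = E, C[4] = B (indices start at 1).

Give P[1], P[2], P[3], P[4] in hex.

P[1] = 9, P[2] = 7, P[3] = E, P[4] = A

CTR decryption: S_i = E(K, T_i) where T_i is the counter for block i; P_i = C_i ⊕ S_i.
P[1]: T = C, S = E(K, T) = 2; B ⊕ 2 = 9.
P[2]: T = D, S = E(K, T) = 3; 4 ⊕ 3 = 7.
P[3]: T = E, S = E(K, T) = 0; E ⊕ 0 = E.
P[4]: T = F, S = E(K, T) = 1; B ⊕ 1 = A.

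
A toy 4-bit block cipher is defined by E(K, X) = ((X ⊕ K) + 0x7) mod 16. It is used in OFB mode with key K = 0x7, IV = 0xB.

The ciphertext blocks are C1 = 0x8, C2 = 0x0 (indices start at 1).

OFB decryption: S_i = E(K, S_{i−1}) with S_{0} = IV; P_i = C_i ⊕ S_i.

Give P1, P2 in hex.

P1: S = E(K, 0xB) = 0x3; 0x8 ⊕ 0x3 = 0xB.
P2: S = E(K, 0x3) = 0xB; 0x0 ⊕ 0xB = 0xB.

P1 = 0xB, P2 = 0xB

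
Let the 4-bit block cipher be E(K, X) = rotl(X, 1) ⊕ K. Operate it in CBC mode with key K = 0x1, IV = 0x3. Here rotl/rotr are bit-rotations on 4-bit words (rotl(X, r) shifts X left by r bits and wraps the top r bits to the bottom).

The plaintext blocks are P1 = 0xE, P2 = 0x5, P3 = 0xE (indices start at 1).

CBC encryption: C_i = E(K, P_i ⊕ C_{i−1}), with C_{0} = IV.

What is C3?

C3 = 0x1

C1: P1 ⊕ 0x3 = 0xD; E(K, 0xD) = 0xA.
C2: P2 ⊕ 0xA = 0xF; E(K, 0xF) = 0xE.
C3: P3 ⊕ 0xE = 0x0; E(K, 0x0) = 0x1.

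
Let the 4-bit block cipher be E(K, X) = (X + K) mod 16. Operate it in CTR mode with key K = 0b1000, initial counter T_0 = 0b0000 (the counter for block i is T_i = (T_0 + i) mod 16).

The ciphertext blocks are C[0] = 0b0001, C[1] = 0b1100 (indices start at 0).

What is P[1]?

CTR decryption: S_i = E(K, T_i) where T_i is the counter for block i; P_i = C_i ⊕ S_i.
P[1]: T = 0b0001, S = E(K, T) = 0b1001; 0b1100 ⊕ 0b1001 = 0b0101.

P[1] = 0b0101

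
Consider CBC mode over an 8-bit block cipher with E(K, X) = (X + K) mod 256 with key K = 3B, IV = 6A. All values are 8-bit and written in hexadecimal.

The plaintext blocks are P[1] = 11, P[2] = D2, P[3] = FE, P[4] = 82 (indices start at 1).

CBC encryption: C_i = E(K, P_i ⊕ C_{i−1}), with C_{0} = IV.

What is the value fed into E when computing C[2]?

64

C[1]: P[1] ⊕ 6A = 7B; E(K, 7B) = B6.
C[2]: P[2] ⊕ B6 = 64; E(K, 64) = 9F.
So the input to E for block [2] is 64.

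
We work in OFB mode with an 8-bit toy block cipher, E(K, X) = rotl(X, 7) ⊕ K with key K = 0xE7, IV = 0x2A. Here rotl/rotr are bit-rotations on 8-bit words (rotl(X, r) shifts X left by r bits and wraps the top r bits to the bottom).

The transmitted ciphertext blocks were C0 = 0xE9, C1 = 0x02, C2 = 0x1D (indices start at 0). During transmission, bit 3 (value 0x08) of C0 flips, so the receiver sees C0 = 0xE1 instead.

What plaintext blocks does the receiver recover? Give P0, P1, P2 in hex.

OFB decryption: S_i = E(K, S_{i−1}) with S_{−1} = IV; P_i = C_i ⊕ S_i.
Only C0 changed, to 0xE1. In OFB, a change in C_i flips the same bit in P_i only; the keystream is unaffected. Decrypting the received ciphertext:
P0: S = E(K, 0x2A) = 0xF2; 0xE1 ⊕ 0xF2 = 0x13.
P1: S = E(K, 0xF2) = 0x9E; 0x02 ⊕ 0x9E = 0x9C.
P2: S = E(K, 0x9E) = 0xA8; 0x1D ⊕ 0xA8 = 0xB5.
Blocks that differ from the original plaintext: P0.

P0 = 0x13, P1 = 0x9C, P2 = 0xB5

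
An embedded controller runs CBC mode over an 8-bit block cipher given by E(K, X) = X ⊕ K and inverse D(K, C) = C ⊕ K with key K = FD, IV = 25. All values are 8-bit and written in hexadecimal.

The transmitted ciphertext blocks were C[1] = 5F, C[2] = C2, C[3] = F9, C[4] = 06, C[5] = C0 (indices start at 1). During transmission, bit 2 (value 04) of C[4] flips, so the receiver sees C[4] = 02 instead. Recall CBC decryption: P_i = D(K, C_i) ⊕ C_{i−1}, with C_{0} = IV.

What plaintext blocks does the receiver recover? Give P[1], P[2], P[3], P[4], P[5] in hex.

Only C[4] changed, to 02. In CBC, a change in C_i garbles P_i and flips the same bit in P_{i+1}. Decrypting the received ciphertext:
P[1]: D(K, 5F) = A2; A2 ⊕ 25 = 87.
P[2]: D(K, C2) = 3F; 3F ⊕ 5F = 60.
P[3]: D(K, F9) = 04; 04 ⊕ C2 = C6.
P[4]: D(K, 02) = FF; FF ⊕ F9 = 06.
P[5]: D(K, C0) = 3D; 3D ⊕ 02 = 3F.
Blocks that differ from the original plaintext: P[4], P[5].

P[1] = 87, P[2] = 60, P[3] = C6, P[4] = 06, P[5] = 3F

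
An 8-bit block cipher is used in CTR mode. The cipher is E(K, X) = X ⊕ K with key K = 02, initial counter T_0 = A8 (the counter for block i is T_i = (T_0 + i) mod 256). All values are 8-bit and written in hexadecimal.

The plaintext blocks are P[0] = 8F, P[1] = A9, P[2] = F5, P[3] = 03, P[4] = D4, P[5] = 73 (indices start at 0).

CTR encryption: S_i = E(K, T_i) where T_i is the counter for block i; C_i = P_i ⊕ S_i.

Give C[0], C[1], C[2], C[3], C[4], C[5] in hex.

C[0]: T = A8, S = E(K, T) = AA; 8F ⊕ AA = 25.
C[1]: T = A9, S = E(K, T) = AB; A9 ⊕ AB = 02.
C[2]: T = AA, S = E(K, T) = A8; F5 ⊕ A8 = 5D.
C[3]: T = AB, S = E(K, T) = A9; 03 ⊕ A9 = AA.
C[4]: T = AC, S = E(K, T) = AE; D4 ⊕ AE = 7A.
C[5]: T = AD, S = E(K, T) = AF; 73 ⊕ AF = DC.

C[0] = 25, C[1] = 02, C[2] = 5D, C[3] = AA, C[4] = 7A, C[5] = DC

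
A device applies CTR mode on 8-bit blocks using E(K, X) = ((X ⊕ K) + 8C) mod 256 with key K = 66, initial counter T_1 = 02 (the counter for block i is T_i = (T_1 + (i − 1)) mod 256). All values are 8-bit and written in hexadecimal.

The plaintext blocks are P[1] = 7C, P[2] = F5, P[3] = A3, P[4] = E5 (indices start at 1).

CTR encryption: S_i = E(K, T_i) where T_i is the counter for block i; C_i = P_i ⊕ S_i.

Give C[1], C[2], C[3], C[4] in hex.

C[1] = 8C, C[2] = 04, C[3] = 4D, C[4] = 0A

C[1]: T = 02, S = E(K, T) = F0; 7C ⊕ F0 = 8C.
C[2]: T = 03, S = E(K, T) = F1; F5 ⊕ F1 = 04.
C[3]: T = 04, S = E(K, T) = EE; A3 ⊕ EE = 4D.
C[4]: T = 05, S = E(K, T) = EF; E5 ⊕ EF = 0A.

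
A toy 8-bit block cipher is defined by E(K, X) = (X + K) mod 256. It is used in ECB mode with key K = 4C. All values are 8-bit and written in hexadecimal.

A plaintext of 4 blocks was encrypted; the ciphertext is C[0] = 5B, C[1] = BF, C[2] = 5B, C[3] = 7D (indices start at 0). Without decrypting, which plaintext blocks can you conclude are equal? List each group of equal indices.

P[0] = P[2]

ECB encrypts each block independently with the same key, so equal ciphertext blocks imply equal plaintext blocks.
C[0] = C[2] = 5B, so P[0] = P[2].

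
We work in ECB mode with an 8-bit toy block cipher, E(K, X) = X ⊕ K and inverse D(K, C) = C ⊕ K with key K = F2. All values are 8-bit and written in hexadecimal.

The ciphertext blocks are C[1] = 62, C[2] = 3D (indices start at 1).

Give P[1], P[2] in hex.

P[1] = 90, P[2] = CF

ECB decryption: P_i = D(K, C_i).
P[1]: D(K, 62) = 90.
P[2]: D(K, 3D) = CF.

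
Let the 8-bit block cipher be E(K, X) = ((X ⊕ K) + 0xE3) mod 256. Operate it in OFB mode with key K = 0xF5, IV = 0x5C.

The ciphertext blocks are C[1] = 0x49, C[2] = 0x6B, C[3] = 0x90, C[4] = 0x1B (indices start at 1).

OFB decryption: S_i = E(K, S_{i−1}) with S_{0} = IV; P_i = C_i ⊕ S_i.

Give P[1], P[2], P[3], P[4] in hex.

P[1]: S = E(K, 0x5C) = 0x8C; 0x49 ⊕ 0x8C = 0xC5.
P[2]: S = E(K, 0x8C) = 0x5C; 0x6B ⊕ 0x5C = 0x37.
P[3]: S = E(K, 0x5C) = 0x8C; 0x90 ⊕ 0x8C = 0x1C.
P[4]: S = E(K, 0x8C) = 0x5C; 0x1B ⊕ 0x5C = 0x47.

P[1] = 0xC5, P[2] = 0x37, P[3] = 0x1C, P[4] = 0x47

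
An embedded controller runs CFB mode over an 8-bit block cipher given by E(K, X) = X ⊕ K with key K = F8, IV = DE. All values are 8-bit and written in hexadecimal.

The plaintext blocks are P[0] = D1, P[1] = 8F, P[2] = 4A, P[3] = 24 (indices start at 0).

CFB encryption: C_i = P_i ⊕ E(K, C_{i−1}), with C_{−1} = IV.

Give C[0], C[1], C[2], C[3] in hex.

C[0]: E(K, DE) = 26; D1 ⊕ 26 = F7.
C[1]: E(K, F7) = 0F; 8F ⊕ 0F = 80.
C[2]: E(K, 80) = 78; 4A ⊕ 78 = 32.
C[3]: E(K, 32) = CA; 24 ⊕ CA = EE.

C[0] = F7, C[1] = 80, C[2] = 32, C[3] = EE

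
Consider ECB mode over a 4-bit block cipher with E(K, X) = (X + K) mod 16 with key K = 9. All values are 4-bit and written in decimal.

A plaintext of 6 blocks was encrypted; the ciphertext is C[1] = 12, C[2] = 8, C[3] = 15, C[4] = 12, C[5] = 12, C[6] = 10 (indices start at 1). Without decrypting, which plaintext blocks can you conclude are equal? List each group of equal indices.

ECB encrypts each block independently with the same key, so equal ciphertext blocks imply equal plaintext blocks.
C[1] = C[4] = C[5] = 12, so P[1] = P[4] = P[5].

P[1] = P[4] = P[5]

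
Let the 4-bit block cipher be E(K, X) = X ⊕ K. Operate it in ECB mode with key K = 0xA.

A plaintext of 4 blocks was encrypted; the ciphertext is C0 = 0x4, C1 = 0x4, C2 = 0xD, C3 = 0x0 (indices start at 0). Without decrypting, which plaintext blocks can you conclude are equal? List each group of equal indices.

ECB encrypts each block independently with the same key, so equal ciphertext blocks imply equal plaintext blocks.
C0 = C1 = 0x4, so P0 = P1.

P0 = P1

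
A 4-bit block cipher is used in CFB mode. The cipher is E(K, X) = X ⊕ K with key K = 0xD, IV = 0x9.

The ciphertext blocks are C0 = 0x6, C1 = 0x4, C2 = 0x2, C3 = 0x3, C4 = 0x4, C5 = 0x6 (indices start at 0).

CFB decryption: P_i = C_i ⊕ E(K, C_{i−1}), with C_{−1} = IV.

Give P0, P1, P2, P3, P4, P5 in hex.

P0: E(K, 0x9) = 0x4; 0x6 ⊕ 0x4 = 0x2.
P1: E(K, 0x6) = 0xB; 0x4 ⊕ 0xB = 0xF.
P2: E(K, 0x4) = 0x9; 0x2 ⊕ 0x9 = 0xB.
P3: E(K, 0x2) = 0xF; 0x3 ⊕ 0xF = 0xC.
P4: E(K, 0x3) = 0xE; 0x4 ⊕ 0xE = 0xA.
P5: E(K, 0x4) = 0x9; 0x6 ⊕ 0x9 = 0xF.

P0 = 0x2, P1 = 0xF, P2 = 0xB, P3 = 0xC, P4 = 0xA, P5 = 0xF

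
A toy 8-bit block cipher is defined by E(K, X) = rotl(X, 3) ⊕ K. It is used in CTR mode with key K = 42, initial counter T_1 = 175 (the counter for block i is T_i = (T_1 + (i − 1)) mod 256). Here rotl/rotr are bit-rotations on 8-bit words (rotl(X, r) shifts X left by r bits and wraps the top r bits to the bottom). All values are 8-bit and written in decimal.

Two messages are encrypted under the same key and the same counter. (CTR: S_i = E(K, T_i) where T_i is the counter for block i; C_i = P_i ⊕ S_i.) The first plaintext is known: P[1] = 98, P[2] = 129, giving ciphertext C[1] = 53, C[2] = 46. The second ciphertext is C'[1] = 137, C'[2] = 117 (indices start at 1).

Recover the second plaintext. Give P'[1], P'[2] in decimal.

In CTR with a reused counter, both messages share the same keystream S_i, so C_i ⊕ C'_i = P_i ⊕ P'_i and thus P'_i = P_i ⊕ C_i ⊕ C'_i.
P'[1]: 98 ⊕ 53 ⊕ 137 = 222.
P'[2]: 129 ⊕ 46 ⊕ 117 = 218.

P'[1] = 222, P'[2] = 218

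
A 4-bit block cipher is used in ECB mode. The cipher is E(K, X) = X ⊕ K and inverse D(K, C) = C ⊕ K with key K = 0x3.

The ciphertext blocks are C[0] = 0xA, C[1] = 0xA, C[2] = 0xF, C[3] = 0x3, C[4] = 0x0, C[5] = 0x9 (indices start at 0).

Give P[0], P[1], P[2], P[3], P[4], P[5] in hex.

P[0] = 0x9, P[1] = 0x9, P[2] = 0xC, P[3] = 0x0, P[4] = 0x3, P[5] = 0xA

ECB decryption: P_i = D(K, C_i).
P[0]: D(K, 0xA) = 0x9.
P[1]: D(K, 0xA) = 0x9.
P[2]: D(K, 0xF) = 0xC.
P[3]: D(K, 0x3) = 0x0.
P[4]: D(K, 0x0) = 0x3.
P[5]: D(K, 0x9) = 0xA.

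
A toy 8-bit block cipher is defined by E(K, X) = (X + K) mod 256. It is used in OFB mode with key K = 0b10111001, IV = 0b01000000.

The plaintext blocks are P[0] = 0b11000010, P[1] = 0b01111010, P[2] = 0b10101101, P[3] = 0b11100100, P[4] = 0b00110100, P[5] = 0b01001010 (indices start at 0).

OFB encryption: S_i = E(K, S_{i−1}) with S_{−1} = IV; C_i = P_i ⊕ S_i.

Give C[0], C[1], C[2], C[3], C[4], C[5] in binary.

C[0] = 0b00111011, C[1] = 0b11001000, C[2] = 0b11000110, C[3] = 0b11000000, C[4] = 0b11101001, C[5] = 0b11011100

C[0]: S = E(K, 0b01000000) = 0b11111001; 0b11000010 ⊕ 0b11111001 = 0b00111011.
C[1]: S = E(K, 0b11111001) = 0b10110010; 0b01111010 ⊕ 0b10110010 = 0b11001000.
C[2]: S = E(K, 0b10110010) = 0b01101011; 0b10101101 ⊕ 0b01101011 = 0b11000110.
C[3]: S = E(K, 0b01101011) = 0b00100100; 0b11100100 ⊕ 0b00100100 = 0b11000000.
C[4]: S = E(K, 0b00100100) = 0b11011101; 0b00110100 ⊕ 0b11011101 = 0b11101001.
C[5]: S = E(K, 0b11011101) = 0b10010110; 0b01001010 ⊕ 0b10010110 = 0b11011100.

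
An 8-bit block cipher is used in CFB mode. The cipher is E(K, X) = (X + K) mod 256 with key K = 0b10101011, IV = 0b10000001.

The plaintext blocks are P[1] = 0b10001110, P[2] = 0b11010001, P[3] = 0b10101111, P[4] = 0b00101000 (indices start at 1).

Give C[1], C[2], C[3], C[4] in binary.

CFB encryption: C_i = P_i ⊕ E(K, C_{i−1}), with C_{0} = IV.
C[1]: E(K, 0b10000001) = 0b00101100; 0b10001110 ⊕ 0b00101100 = 0b10100010.
C[2]: E(K, 0b10100010) = 0b01001101; 0b11010001 ⊕ 0b01001101 = 0b10011100.
C[3]: E(K, 0b10011100) = 0b01000111; 0b10101111 ⊕ 0b01000111 = 0b11101000.
C[4]: E(K, 0b11101000) = 0b10010011; 0b00101000 ⊕ 0b10010011 = 0b10111011.

C[1] = 0b10100010, C[2] = 0b10011100, C[3] = 0b11101000, C[4] = 0b10111011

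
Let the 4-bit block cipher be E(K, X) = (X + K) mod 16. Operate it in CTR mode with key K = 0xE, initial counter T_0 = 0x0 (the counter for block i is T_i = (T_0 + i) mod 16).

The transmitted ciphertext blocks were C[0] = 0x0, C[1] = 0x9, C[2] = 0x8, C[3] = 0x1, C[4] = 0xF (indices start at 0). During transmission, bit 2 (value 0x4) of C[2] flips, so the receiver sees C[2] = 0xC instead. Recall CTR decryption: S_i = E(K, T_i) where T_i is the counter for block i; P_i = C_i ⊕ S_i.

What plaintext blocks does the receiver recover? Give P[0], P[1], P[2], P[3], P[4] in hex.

P[0] = 0xE, P[1] = 0x6, P[2] = 0xC, P[3] = 0x0, P[4] = 0xD

Only C[2] changed, to 0xC. In CTR, a change in C_i flips the same bit in P_i only; the keystream is unaffected. Decrypting the received ciphertext:
P[0]: T = 0x0, S = E(K, T) = 0xE; 0x0 ⊕ 0xE = 0xE.
P[1]: T = 0x1, S = E(K, T) = 0xF; 0x9 ⊕ 0xF = 0x6.
P[2]: T = 0x2, S = E(K, T) = 0x0; 0xC ⊕ 0x0 = 0xC.
P[3]: T = 0x3, S = E(K, T) = 0x1; 0x1 ⊕ 0x1 = 0x0.
P[4]: T = 0x4, S = E(K, T) = 0x2; 0xF ⊕ 0x2 = 0xD.
Blocks that differ from the original plaintext: P[2].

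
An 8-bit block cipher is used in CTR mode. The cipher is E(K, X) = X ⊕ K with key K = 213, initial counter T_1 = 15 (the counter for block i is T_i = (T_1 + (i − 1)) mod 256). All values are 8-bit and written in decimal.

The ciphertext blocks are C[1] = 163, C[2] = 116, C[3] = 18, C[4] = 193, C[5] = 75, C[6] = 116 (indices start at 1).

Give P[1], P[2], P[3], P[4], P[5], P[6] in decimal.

P[1] = 121, P[2] = 177, P[3] = 214, P[4] = 6, P[5] = 141, P[6] = 181

CTR decryption: S_i = E(K, T_i) where T_i is the counter for block i; P_i = C_i ⊕ S_i.
P[1]: T = 15, S = E(K, T) = 218; 163 ⊕ 218 = 121.
P[2]: T = 16, S = E(K, T) = 197; 116 ⊕ 197 = 177.
P[3]: T = 17, S = E(K, T) = 196; 18 ⊕ 196 = 214.
P[4]: T = 18, S = E(K, T) = 199; 193 ⊕ 199 = 6.
P[5]: T = 19, S = E(K, T) = 198; 75 ⊕ 198 = 141.
P[6]: T = 20, S = E(K, T) = 193; 116 ⊕ 193 = 181.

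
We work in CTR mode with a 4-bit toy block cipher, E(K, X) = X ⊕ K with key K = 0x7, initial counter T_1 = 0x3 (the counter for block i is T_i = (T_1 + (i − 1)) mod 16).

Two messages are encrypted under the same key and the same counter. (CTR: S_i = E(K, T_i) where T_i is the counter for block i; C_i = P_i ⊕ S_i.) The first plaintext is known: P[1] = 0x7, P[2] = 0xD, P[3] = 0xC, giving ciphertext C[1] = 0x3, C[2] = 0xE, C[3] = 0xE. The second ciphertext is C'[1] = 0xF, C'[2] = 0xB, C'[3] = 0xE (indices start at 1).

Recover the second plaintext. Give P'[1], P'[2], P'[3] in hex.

In CTR with a reused counter, both messages share the same keystream S_i, so C_i ⊕ C'_i = P_i ⊕ P'_i and thus P'_i = P_i ⊕ C_i ⊕ C'_i.
P'[1]: 0x7 ⊕ 0x3 ⊕ 0xF = 0xB.
P'[2]: 0xD ⊕ 0xE ⊕ 0xB = 0x8.
P'[3]: 0xC ⊕ 0xE ⊕ 0xE = 0xC.

P'[1] = 0xB, P'[2] = 0x8, P'[3] = 0xC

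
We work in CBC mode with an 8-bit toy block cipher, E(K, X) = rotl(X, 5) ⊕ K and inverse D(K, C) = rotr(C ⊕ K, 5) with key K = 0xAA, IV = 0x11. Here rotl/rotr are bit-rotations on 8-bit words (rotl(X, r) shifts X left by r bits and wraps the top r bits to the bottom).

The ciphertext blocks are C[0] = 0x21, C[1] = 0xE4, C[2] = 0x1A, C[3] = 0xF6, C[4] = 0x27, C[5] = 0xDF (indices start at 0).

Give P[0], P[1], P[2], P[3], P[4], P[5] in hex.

P[0] = 0x4D, P[1] = 0x53, P[2] = 0x61, P[3] = 0xF8, P[4] = 0x9A, P[5] = 0x8C

CBC decryption: P_i = D(K, C_i) ⊕ C_{i−1}, with C_{−1} = IV.
P[0]: D(K, 0x21) = 0x5C; 0x5C ⊕ 0x11 = 0x4D.
P[1]: D(K, 0xE4) = 0x72; 0x72 ⊕ 0x21 = 0x53.
P[2]: D(K, 0x1A) = 0x85; 0x85 ⊕ 0xE4 = 0x61.
P[3]: D(K, 0xF6) = 0xE2; 0xE2 ⊕ 0x1A = 0xF8.
P[4]: D(K, 0x27) = 0x6C; 0x6C ⊕ 0xF6 = 0x9A.
P[5]: D(K, 0xDF) = 0xAB; 0xAB ⊕ 0x27 = 0x8C.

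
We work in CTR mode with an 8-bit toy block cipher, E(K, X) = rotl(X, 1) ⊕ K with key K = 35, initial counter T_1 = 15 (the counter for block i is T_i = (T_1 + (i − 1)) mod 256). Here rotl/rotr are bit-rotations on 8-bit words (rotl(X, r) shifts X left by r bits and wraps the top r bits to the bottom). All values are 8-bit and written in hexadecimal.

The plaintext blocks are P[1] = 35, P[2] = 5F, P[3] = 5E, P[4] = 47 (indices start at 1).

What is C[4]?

C[4] = 42

CTR encryption: S_i = E(K, T_i) where T_i is the counter for block i; C_i = P_i ⊕ S_i.
C[1]: T = 15, S = E(K, T) = 1F; 35 ⊕ 1F = 2A.
C[2]: T = 16, S = E(K, T) = 19; 5F ⊕ 19 = 46.
C[3]: T = 17, S = E(K, T) = 1B; 5E ⊕ 1B = 45.
C[4]: T = 18, S = E(K, T) = 05; 47 ⊕ 05 = 42.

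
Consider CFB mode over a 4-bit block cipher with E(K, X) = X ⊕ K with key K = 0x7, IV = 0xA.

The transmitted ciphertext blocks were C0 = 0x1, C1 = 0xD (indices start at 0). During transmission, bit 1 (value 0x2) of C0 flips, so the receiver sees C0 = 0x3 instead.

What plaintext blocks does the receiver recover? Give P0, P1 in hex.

P0 = 0xE, P1 = 0x9

CFB decryption: P_i = C_i ⊕ E(K, C_{i−1}), with C_{−1} = IV.
Only C0 changed, to 0x3. In CFB, a change in C_i flips the same bit in P_i and garbles P_{i+1}. Decrypting the received ciphertext:
P0: E(K, 0xA) = 0xD; 0x3 ⊕ 0xD = 0xE.
P1: E(K, 0x3) = 0x4; 0xD ⊕ 0x4 = 0x9.
Blocks that differ from the original plaintext: P0, P1.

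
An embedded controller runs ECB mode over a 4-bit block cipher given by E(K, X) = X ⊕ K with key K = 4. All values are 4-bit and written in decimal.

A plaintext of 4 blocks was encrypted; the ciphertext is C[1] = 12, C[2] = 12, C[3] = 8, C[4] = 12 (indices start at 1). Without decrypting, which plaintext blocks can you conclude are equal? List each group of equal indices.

ECB encrypts each block independently with the same key, so equal ciphertext blocks imply equal plaintext blocks.
C[1] = C[2] = C[4] = 12, so P[1] = P[2] = P[4].

P[1] = P[2] = P[4]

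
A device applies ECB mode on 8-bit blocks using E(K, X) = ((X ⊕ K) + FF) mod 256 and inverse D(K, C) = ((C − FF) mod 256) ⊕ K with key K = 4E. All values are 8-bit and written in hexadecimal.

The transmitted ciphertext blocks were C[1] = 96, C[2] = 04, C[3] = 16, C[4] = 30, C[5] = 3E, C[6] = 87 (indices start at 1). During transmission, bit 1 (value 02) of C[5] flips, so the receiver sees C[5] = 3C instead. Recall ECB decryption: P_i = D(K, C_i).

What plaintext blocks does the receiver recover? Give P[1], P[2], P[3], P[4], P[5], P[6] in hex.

Only C[5] changed, to 3C. In ECB, a change in C_i affects only P_i. Decrypting the received ciphertext:
P[1]: D(K, 96) = D9.
P[2]: D(K, 04) = 4B.
P[3]: D(K, 16) = 59.
P[4]: D(K, 30) = 7F.
P[5]: D(K, 3C) = 73.
P[6]: D(K, 87) = C6.
Blocks that differ from the original plaintext: P[5].

P[1] = D9, P[2] = 4B, P[3] = 59, P[4] = 7F, P[5] = 73, P[6] = C6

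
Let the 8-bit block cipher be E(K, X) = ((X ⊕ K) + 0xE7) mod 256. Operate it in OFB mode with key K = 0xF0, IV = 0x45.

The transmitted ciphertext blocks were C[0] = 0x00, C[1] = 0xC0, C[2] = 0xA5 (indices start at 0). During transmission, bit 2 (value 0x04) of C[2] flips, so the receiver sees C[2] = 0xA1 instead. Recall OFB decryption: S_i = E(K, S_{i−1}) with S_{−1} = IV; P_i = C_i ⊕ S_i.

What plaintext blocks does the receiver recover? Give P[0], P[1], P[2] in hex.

P[0] = 0x9C, P[1] = 0x93, P[2] = 0x2B

Only C[2] changed, to 0xA1. In OFB, a change in C_i flips the same bit in P_i only; the keystream is unaffected. Decrypting the received ciphertext:
P[0]: S = E(K, 0x45) = 0x9C; 0x00 ⊕ 0x9C = 0x9C.
P[1]: S = E(K, 0x9C) = 0x53; 0xC0 ⊕ 0x53 = 0x93.
P[2]: S = E(K, 0x53) = 0x8A; 0xA1 ⊕ 0x8A = 0x2B.
Blocks that differ from the original plaintext: P[2].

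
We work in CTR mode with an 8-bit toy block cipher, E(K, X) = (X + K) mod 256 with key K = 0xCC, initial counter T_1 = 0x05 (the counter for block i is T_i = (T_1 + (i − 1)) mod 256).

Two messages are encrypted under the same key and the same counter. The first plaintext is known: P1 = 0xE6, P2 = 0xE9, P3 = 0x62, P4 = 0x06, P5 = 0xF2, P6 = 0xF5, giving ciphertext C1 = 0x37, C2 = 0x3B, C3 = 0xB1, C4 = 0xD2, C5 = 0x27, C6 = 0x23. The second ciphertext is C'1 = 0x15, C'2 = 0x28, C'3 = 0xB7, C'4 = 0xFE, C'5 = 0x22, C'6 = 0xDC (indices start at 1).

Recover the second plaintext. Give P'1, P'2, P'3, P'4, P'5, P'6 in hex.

P'1 = 0xC4, P'2 = 0xFA, P'3 = 0x64, P'4 = 0x2A, P'5 = 0xF7, P'6 = 0x0A

In CTR with a reused counter, both messages share the same keystream S_i, so C_i ⊕ C'_i = P_i ⊕ P'_i and thus P'_i = P_i ⊕ C_i ⊕ C'_i.
P'1: 0xE6 ⊕ 0x37 ⊕ 0x15 = 0xC4.
P'2: 0xE9 ⊕ 0x3B ⊕ 0x28 = 0xFA.
P'3: 0x62 ⊕ 0xB1 ⊕ 0xB7 = 0x64.
P'4: 0x06 ⊕ 0xD2 ⊕ 0xFE = 0x2A.
P'5: 0xF2 ⊕ 0x27 ⊕ 0x22 = 0xF7.
P'6: 0xF5 ⊕ 0x23 ⊕ 0xDC = 0x0A.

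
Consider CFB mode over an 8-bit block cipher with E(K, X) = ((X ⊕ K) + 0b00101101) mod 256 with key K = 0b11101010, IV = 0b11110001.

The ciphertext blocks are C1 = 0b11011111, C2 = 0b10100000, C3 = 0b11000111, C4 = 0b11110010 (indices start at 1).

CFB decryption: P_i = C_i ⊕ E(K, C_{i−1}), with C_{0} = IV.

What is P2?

P2 = 0b11000010

P2: E(K, 0b11011111) = 0b01100010; 0b10100000 ⊕ 0b01100010 = 0b11000010.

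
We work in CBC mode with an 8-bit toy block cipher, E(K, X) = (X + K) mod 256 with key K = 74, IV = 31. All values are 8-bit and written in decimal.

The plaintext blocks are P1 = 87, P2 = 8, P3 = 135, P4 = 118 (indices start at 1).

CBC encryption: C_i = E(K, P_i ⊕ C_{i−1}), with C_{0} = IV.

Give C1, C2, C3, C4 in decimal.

C1 = 146, C2 = 228, C3 = 173, C4 = 37

C1: P1 ⊕ 31 = 72; E(K, 72) = 146.
C2: P2 ⊕ 146 = 154; E(K, 154) = 228.
C3: P3 ⊕ 228 = 99; E(K, 99) = 173.
C4: P4 ⊕ 173 = 219; E(K, 219) = 37.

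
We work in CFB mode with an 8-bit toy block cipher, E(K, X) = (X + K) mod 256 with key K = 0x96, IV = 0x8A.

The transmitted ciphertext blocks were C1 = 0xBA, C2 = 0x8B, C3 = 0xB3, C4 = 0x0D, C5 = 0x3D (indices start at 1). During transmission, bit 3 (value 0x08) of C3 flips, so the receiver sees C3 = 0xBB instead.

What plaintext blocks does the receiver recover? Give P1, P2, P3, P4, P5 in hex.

P1 = 0x9A, P2 = 0xDB, P3 = 0x9A, P4 = 0x5C, P5 = 0x9E

CFB decryption: P_i = C_i ⊕ E(K, C_{i−1}), with C_{0} = IV.
Only C3 changed, to 0xBB. In CFB, a change in C_i flips the same bit in P_i and garbles P_{i+1}. Decrypting the received ciphertext:
P1: E(K, 0x8A) = 0x20; 0xBA ⊕ 0x20 = 0x9A.
P2: E(K, 0xBA) = 0x50; 0x8B ⊕ 0x50 = 0xDB.
P3: E(K, 0x8B) = 0x21; 0xBB ⊕ 0x21 = 0x9A.
P4: E(K, 0xBB) = 0x51; 0x0D ⊕ 0x51 = 0x5C.
P5: E(K, 0x0D) = 0xA3; 0x3D ⊕ 0xA3 = 0x9E.
Blocks that differ from the original plaintext: P3, P4.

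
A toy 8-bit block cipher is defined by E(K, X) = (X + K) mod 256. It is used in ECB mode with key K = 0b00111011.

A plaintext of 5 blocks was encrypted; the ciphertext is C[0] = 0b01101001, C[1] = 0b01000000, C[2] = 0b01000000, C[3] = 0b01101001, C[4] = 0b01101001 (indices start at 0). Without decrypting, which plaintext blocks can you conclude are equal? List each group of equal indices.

ECB encrypts each block independently with the same key, so equal ciphertext blocks imply equal plaintext blocks.
C[0] = C[3] = C[4] = 0b01101001, so P[0] = P[3] = P[4].
C[1] = C[2] = 0b01000000, so P[1] = P[2].

P[0] = P[3] = P[4]; P[1] = P[2]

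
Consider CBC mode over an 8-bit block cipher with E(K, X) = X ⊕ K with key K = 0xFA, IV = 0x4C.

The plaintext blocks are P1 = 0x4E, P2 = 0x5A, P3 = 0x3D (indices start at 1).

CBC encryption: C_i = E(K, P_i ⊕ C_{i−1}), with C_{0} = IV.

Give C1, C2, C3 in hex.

C1 = 0xF8, C2 = 0x58, C3 = 0x9F

C1: P1 ⊕ 0x4C = 0x02; E(K, 0x02) = 0xF8.
C2: P2 ⊕ 0xF8 = 0xA2; E(K, 0xA2) = 0x58.
C3: P3 ⊕ 0x58 = 0x65; E(K, 0x65) = 0x9F.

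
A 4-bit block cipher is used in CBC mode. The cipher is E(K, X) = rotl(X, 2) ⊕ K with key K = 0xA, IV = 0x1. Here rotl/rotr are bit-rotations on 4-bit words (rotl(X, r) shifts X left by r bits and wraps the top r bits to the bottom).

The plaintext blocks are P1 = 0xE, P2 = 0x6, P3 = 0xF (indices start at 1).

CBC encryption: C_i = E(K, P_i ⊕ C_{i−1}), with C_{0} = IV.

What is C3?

C3 = 0xC

C1: P1 ⊕ 0x1 = 0xF; E(K, 0xF) = 0x5.
C2: P2 ⊕ 0x5 = 0x3; E(K, 0x3) = 0x6.
C3: P3 ⊕ 0x6 = 0x9; E(K, 0x9) = 0xC.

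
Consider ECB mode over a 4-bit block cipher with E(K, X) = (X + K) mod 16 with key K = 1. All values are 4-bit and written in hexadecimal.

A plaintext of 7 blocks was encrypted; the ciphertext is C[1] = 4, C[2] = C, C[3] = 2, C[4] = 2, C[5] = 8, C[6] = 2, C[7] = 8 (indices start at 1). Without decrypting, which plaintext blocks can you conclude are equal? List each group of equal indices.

P[3] = P[4] = P[6]; P[5] = P[7]

ECB encrypts each block independently with the same key, so equal ciphertext blocks imply equal plaintext blocks.
C[3] = C[4] = C[6] = 2, so P[3] = P[4] = P[6].
C[5] = C[7] = 8, so P[5] = P[7].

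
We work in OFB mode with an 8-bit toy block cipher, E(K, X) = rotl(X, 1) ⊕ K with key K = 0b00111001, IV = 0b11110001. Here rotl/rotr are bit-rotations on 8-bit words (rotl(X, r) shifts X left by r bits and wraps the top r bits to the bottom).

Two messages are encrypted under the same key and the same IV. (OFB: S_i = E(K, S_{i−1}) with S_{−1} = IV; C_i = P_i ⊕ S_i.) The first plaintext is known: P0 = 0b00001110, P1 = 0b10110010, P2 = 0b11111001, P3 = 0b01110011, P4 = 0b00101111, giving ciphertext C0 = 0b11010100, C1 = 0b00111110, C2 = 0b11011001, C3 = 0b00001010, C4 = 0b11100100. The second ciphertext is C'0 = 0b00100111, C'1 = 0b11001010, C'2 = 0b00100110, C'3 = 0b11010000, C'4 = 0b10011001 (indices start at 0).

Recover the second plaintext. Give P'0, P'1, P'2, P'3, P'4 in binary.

In OFB with a reused IV, both messages share the same keystream S_i, so C_i ⊕ C'_i = P_i ⊕ P'_i and thus P'_i = P_i ⊕ C_i ⊕ C'_i.
P'0: 0b00001110 ⊕ 0b11010100 ⊕ 0b00100111 = 0b11111101.
P'1: 0b10110010 ⊕ 0b00111110 ⊕ 0b11001010 = 0b01000110.
P'2: 0b11111001 ⊕ 0b11011001 ⊕ 0b00100110 = 0b00000110.
P'3: 0b01110011 ⊕ 0b00001010 ⊕ 0b11010000 = 0b10101001.
P'4: 0b00101111 ⊕ 0b11100100 ⊕ 0b10011001 = 0b01010010.

P'0 = 0b11111101, P'1 = 0b01000110, P'2 = 0b00000110, P'3 = 0b10101001, P'4 = 0b01010010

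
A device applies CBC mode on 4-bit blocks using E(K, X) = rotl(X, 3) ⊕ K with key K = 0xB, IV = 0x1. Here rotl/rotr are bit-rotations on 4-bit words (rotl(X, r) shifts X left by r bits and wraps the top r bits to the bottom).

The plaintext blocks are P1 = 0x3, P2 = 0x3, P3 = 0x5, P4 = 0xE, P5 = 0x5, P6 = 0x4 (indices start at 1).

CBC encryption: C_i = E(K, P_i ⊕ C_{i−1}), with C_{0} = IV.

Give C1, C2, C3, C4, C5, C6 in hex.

C1: P1 ⊕ 0x1 = 0x2; E(K, 0x2) = 0xA.
C2: P2 ⊕ 0xA = 0x9; E(K, 0x9) = 0x7.
C3: P3 ⊕ 0x7 = 0x2; E(K, 0x2) = 0xA.
C4: P4 ⊕ 0xA = 0x4; E(K, 0x4) = 0x9.
C5: P5 ⊕ 0x9 = 0xC; E(K, 0xC) = 0xD.
C6: P6 ⊕ 0xD = 0x9; E(K, 0x9) = 0x7.

C1 = 0xA, C2 = 0x7, C3 = 0xA, C4 = 0x9, C5 = 0xD, C6 = 0x7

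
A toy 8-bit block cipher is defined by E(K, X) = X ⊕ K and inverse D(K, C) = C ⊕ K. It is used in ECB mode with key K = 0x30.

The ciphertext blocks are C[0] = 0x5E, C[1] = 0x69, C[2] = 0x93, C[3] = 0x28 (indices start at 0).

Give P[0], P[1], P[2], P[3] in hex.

ECB decryption: P_i = D(K, C_i).
P[0]: D(K, 0x5E) = 0x6E.
P[1]: D(K, 0x69) = 0x59.
P[2]: D(K, 0x93) = 0xA3.
P[3]: D(K, 0x28) = 0x18.

P[0] = 0x6E, P[1] = 0x59, P[2] = 0xA3, P[3] = 0x18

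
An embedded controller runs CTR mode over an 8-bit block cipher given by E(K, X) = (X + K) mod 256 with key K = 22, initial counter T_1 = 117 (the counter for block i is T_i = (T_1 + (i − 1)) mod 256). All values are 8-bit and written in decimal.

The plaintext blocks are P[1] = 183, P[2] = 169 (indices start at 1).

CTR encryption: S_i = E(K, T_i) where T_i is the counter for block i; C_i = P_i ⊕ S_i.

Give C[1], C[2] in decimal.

C[1] = 60, C[2] = 37

C[1]: T = 117, S = E(K, T) = 139; 183 ⊕ 139 = 60.
C[2]: T = 118, S = E(K, T) = 140; 169 ⊕ 140 = 37.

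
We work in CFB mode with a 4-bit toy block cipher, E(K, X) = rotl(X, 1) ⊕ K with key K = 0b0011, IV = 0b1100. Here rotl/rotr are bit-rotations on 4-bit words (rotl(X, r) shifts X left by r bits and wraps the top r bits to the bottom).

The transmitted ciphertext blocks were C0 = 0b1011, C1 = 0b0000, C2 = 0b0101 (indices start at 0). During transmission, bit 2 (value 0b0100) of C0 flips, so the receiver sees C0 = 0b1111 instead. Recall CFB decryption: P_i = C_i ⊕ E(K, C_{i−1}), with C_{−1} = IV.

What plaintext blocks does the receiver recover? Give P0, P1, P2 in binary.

P0 = 0b0101, P1 = 0b1100, P2 = 0b0110

Only C0 changed, to 0b1111. In CFB, a change in C_i flips the same bit in P_i and garbles P_{i+1}. Decrypting the received ciphertext:
P0: E(K, 0b1100) = 0b1010; 0b1111 ⊕ 0b1010 = 0b0101.
P1: E(K, 0b1111) = 0b1100; 0b0000 ⊕ 0b1100 = 0b1100.
P2: E(K, 0b0000) = 0b0011; 0b0101 ⊕ 0b0011 = 0b0110.
Blocks that differ from the original plaintext: P0, P1.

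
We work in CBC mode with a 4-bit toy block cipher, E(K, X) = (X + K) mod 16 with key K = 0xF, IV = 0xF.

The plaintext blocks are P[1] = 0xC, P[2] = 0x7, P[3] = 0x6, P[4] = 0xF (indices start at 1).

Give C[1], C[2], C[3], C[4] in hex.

CBC encryption: C_i = E(K, P_i ⊕ C_{i−1}), with C_{0} = IV.
C[1]: P[1] ⊕ 0xF = 0x3; E(K, 0x3) = 0x2.
C[2]: P[2] ⊕ 0x2 = 0x5; E(K, 0x5) = 0x4.
C[3]: P[3] ⊕ 0x4 = 0x2; E(K, 0x2) = 0x1.
C[4]: P[4] ⊕ 0x1 = 0xE; E(K, 0xE) = 0xD.

C[1] = 0x2, C[2] = 0x4, C[3] = 0x1, C[4] = 0xD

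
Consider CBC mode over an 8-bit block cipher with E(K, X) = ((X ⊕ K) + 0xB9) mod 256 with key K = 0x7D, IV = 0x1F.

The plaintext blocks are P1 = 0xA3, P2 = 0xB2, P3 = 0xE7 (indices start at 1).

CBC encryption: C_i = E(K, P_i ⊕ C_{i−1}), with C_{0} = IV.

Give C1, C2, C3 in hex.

C1 = 0x7A, C2 = 0x6E, C3 = 0xAD

C1: P1 ⊕ 0x1F = 0xBC; E(K, 0xBC) = 0x7A.
C2: P2 ⊕ 0x7A = 0xC8; E(K, 0xC8) = 0x6E.
C3: P3 ⊕ 0x6E = 0x89; E(K, 0x89) = 0xAD.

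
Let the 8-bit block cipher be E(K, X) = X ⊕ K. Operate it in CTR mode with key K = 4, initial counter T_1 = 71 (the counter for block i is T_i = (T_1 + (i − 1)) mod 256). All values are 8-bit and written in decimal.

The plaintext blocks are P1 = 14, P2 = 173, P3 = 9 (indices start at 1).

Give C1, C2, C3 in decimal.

C1 = 77, C2 = 225, C3 = 68

CTR encryption: S_i = E(K, T_i) where T_i is the counter for block i; C_i = P_i ⊕ S_i.
C1: T = 71, S = E(K, T) = 67; 14 ⊕ 67 = 77.
C2: T = 72, S = E(K, T) = 76; 173 ⊕ 76 = 225.
C3: T = 73, S = E(K, T) = 77; 9 ⊕ 77 = 68.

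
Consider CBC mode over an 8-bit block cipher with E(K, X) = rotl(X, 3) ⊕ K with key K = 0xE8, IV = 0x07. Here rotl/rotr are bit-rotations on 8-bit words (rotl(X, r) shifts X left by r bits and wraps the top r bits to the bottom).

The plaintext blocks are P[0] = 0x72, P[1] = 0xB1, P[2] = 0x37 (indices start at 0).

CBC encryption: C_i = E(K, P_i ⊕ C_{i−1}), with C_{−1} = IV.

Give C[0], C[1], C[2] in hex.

C[0]: P[0] ⊕ 0x07 = 0x75; E(K, 0x75) = 0x43.
C[1]: P[1] ⊕ 0x43 = 0xF2; E(K, 0xF2) = 0x7F.
C[2]: P[2] ⊕ 0x7F = 0x48; E(K, 0x48) = 0xAA.

C[0] = 0x43, C[1] = 0x7F, C[2] = 0xAA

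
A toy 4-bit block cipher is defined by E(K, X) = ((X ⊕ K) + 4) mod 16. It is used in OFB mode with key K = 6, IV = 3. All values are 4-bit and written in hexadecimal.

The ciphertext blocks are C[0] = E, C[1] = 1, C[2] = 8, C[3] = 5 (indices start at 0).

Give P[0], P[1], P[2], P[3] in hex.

OFB decryption: S_i = E(K, S_{i−1}) with S_{−1} = IV; P_i = C_i ⊕ S_i.
P[0]: S = E(K, 3) = 9; E ⊕ 9 = 7.
P[1]: S = E(K, 9) = 3; 1 ⊕ 3 = 2.
P[2]: S = E(K, 3) = 9; 8 ⊕ 9 = 1.
P[3]: S = E(K, 9) = 3; 5 ⊕ 3 = 6.

P[0] = 7, P[1] = 2, P[2] = 1, P[3] = 6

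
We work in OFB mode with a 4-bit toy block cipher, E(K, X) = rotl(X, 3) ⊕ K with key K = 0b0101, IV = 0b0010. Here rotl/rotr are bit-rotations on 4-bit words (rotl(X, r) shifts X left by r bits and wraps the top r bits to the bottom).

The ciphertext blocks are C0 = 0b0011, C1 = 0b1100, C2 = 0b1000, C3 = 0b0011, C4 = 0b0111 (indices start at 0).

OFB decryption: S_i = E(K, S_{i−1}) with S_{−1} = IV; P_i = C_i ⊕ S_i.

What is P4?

P4 = 0b0011

P0: S = E(K, 0b0010) = 0b0100; 0b0011 ⊕ 0b0100 = 0b0111.
P1: S = E(K, 0b0100) = 0b0111; 0b1100 ⊕ 0b0111 = 0b1011.
P2: S = E(K, 0b0111) = 0b1110; 0b1000 ⊕ 0b1110 = 0b0110.
P3: S = E(K, 0b1110) = 0b0010; 0b0011 ⊕ 0b0010 = 0b0001.
P4: S = E(K, 0b0010) = 0b0100; 0b0111 ⊕ 0b0100 = 0b0011.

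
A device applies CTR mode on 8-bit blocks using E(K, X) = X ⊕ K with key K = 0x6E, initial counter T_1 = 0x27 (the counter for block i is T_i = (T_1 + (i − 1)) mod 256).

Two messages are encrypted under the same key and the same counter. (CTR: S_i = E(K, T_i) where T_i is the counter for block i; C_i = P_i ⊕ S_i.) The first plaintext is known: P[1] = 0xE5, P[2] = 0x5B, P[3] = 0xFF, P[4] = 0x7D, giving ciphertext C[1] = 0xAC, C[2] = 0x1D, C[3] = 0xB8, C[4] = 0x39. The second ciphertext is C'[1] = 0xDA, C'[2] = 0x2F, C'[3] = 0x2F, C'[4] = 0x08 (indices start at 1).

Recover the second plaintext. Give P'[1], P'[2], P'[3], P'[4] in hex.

P'[1] = 0x93, P'[2] = 0x69, P'[3] = 0x68, P'[4] = 0x4C

In CTR with a reused counter, both messages share the same keystream S_i, so C_i ⊕ C'_i = P_i ⊕ P'_i and thus P'_i = P_i ⊕ C_i ⊕ C'_i.
P'[1]: 0xE5 ⊕ 0xAC ⊕ 0xDA = 0x93.
P'[2]: 0x5B ⊕ 0x1D ⊕ 0x2F = 0x69.
P'[3]: 0xFF ⊕ 0xB8 ⊕ 0x2F = 0x68.
P'[4]: 0x7D ⊕ 0x39 ⊕ 0x08 = 0x4C.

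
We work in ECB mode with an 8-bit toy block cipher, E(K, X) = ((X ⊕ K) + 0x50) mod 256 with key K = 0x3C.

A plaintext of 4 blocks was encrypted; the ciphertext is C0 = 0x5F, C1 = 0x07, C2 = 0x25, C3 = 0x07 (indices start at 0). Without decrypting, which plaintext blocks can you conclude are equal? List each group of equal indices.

P1 = P3

ECB encrypts each block independently with the same key, so equal ciphertext blocks imply equal plaintext blocks.
C1 = C3 = 0x07, so P1 = P3.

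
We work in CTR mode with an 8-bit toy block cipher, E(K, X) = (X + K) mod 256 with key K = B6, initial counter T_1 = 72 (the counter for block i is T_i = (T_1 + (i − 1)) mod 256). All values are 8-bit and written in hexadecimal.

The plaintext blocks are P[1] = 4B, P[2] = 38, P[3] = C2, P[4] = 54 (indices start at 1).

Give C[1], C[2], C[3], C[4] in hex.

CTR encryption: S_i = E(K, T_i) where T_i is the counter for block i; C_i = P_i ⊕ S_i.
C[1]: T = 72, S = E(K, T) = 28; 4B ⊕ 28 = 63.
C[2]: T = 73, S = E(K, T) = 29; 38 ⊕ 29 = 11.
C[3]: T = 74, S = E(K, T) = 2A; C2 ⊕ 2A = E8.
C[4]: T = 75, S = E(K, T) = 2B; 54 ⊕ 2B = 7F.

C[1] = 63, C[2] = 11, C[3] = E8, C[4] = 7F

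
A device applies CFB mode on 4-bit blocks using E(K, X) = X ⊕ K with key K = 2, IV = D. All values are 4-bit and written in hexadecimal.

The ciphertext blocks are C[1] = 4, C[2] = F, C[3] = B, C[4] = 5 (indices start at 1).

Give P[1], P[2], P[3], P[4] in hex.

P[1] = B, P[2] = 9, P[3] = 6, P[4] = C

CFB decryption: P_i = C_i ⊕ E(K, C_{i−1}), with C_{0} = IV.
P[1]: E(K, D) = F; 4 ⊕ F = B.
P[2]: E(K, 4) = 6; F ⊕ 6 = 9.
P[3]: E(K, F) = D; B ⊕ D = 6.
P[4]: E(K, B) = 9; 5 ⊕ 9 = C.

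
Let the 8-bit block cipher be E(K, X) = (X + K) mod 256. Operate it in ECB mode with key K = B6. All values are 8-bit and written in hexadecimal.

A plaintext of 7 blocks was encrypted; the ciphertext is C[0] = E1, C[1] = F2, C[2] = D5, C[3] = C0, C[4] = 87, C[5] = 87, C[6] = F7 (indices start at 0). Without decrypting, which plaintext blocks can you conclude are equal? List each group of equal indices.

P[4] = P[5]

ECB encrypts each block independently with the same key, so equal ciphertext blocks imply equal plaintext blocks.
C[4] = C[5] = 87, so P[4] = P[5].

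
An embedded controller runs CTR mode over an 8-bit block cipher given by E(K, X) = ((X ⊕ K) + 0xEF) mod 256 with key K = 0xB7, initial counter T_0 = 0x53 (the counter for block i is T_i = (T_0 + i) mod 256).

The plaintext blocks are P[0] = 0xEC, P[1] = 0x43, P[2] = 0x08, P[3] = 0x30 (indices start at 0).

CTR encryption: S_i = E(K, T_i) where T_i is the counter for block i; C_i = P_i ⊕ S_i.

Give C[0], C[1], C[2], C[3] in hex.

C[0] = 0x3F, C[1] = 0x91, C[2] = 0xD9, C[3] = 0xE0

C[0]: T = 0x53, S = E(K, T) = 0xD3; 0xEC ⊕ 0xD3 = 0x3F.
C[1]: T = 0x54, S = E(K, T) = 0xD2; 0x43 ⊕ 0xD2 = 0x91.
C[2]: T = 0x55, S = E(K, T) = 0xD1; 0x08 ⊕ 0xD1 = 0xD9.
C[3]: T = 0x56, S = E(K, T) = 0xD0; 0x30 ⊕ 0xD0 = 0xE0.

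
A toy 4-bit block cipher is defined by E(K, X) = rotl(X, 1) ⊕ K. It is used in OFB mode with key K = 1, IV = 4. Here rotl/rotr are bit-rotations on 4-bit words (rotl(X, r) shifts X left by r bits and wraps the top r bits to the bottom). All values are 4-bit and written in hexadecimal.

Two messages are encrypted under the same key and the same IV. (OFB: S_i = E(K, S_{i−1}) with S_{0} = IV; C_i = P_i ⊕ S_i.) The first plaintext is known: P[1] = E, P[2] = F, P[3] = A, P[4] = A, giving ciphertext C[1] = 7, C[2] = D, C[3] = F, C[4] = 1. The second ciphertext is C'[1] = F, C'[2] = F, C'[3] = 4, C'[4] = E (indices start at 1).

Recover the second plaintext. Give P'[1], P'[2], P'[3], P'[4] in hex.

In OFB with a reused IV, both messages share the same keystream S_i, so C_i ⊕ C'_i = P_i ⊕ P'_i and thus P'_i = P_i ⊕ C_i ⊕ C'_i.
P'[1]: E ⊕ 7 ⊕ F = 6.
P'[2]: F ⊕ D ⊕ F = D.
P'[3]: A ⊕ F ⊕ 4 = 1.
P'[4]: A ⊕ 1 ⊕ E = 5.

P'[1] = 6, P'[2] = D, P'[3] = 1, P'[4] = 5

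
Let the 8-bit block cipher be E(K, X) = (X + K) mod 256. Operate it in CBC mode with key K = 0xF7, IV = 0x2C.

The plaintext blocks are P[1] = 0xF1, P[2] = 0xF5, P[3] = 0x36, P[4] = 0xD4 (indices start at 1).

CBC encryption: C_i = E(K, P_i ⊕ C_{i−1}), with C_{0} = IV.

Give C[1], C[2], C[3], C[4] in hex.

C[1]: P[1] ⊕ 0x2C = 0xDD; E(K, 0xDD) = 0xD4.
C[2]: P[2] ⊕ 0xD4 = 0x21; E(K, 0x21) = 0x18.
C[3]: P[3] ⊕ 0x18 = 0x2E; E(K, 0x2E) = 0x25.
C[4]: P[4] ⊕ 0x25 = 0xF1; E(K, 0xF1) = 0xE8.

C[1] = 0xD4, C[2] = 0x18, C[3] = 0x25, C[4] = 0xE8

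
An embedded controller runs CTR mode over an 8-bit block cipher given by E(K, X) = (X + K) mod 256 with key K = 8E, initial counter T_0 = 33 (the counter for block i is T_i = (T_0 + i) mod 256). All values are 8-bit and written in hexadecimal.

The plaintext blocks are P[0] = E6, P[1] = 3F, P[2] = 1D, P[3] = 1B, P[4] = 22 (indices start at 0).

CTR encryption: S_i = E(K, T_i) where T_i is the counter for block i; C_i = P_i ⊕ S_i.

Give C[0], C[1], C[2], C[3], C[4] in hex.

C[0] = 27, C[1] = FD, C[2] = DE, C[3] = DF, C[4] = E7

C[0]: T = 33, S = E(K, T) = C1; E6 ⊕ C1 = 27.
C[1]: T = 34, S = E(K, T) = C2; 3F ⊕ C2 = FD.
C[2]: T = 35, S = E(K, T) = C3; 1D ⊕ C3 = DE.
C[3]: T = 36, S = E(K, T) = C4; 1B ⊕ C4 = DF.
C[4]: T = 37, S = E(K, T) = C5; 22 ⊕ C5 = E7.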